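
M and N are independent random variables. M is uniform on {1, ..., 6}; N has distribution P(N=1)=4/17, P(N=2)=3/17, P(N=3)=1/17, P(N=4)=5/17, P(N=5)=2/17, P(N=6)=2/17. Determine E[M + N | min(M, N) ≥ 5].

P(min(M, N) ≥ 5) = 4/51.
Summing (M+N)·P(x,y) over outcomes with min(M, N) ≥ 5 gives 44/51.
E[M + N | min(M, N) ≥ 5] = (44/51) / (4/51) = 11.

11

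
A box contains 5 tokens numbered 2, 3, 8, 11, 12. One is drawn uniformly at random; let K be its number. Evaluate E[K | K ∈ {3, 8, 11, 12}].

17/2

P(K ∈ {3, 8, 11, 12}) = 4/5.
Σ over the event: 3·1/5 + 8·1/5 + 11·1/5 + 12·1/5 = 34/5.
E[K | K ∈ {3, 8, 11, 12}] = (34/5) / (4/5) = 17/2.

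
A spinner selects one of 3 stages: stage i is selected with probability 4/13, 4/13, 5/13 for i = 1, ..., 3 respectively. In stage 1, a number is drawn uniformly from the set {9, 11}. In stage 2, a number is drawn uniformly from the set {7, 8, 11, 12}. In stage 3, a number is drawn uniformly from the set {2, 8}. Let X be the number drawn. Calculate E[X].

E[X | stage 1] = (9+11)/2 = 10.
E[X | stage 2] = (7+8+11+12)/4 = 19/2.
E[X | stage 3] = (2+8)/2 = 5.
By the law of total expectation,
E[X] = (4/13)·(10) + (4/13)·(19/2) + (5/13)·(5) = 103/13.

103/13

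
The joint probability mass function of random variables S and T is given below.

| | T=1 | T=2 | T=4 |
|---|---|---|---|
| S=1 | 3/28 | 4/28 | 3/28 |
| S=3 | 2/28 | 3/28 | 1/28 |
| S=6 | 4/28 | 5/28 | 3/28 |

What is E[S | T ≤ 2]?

P(T ≤ 2) = 3/4.
Σ S·P over the event = 1·(3/28) + 1·(4/28) + 3·(2/28) + 3·(3/28) + 6·(4/28) + 6·(5/28) = 19/7.
E[S | T ≤ 2] = (19/7) / (3/4) = 76/21.

76/21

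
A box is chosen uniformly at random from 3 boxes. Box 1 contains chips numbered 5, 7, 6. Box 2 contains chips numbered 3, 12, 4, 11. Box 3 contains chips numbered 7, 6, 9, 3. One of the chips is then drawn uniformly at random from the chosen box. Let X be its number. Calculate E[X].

E[X | box 1] = (5+7+6)/3 = 6.
E[X | box 2] = (3+12+4+11)/4 = 15/2.
E[X | box 3] = (7+6+9+3)/4 = 25/4.
By the law of total expectation,
E[X] = (1/3)·(6) + (1/3)·(15/2) + (1/3)·(25/4) = 79/12.

79/12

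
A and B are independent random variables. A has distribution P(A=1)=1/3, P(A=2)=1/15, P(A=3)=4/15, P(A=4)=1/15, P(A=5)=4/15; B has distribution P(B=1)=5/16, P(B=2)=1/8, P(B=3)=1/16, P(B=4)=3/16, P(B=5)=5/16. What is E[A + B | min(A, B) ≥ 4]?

377/40

P(min(A, B) ≥ 4) = 1/6.
Summing (A+B)·P(x,y) over outcomes with min(A, B) ≥ 4 gives 377/240.
E[A + B | min(A, B) ≥ 4] = (377/240) / (1/6) = 377/40.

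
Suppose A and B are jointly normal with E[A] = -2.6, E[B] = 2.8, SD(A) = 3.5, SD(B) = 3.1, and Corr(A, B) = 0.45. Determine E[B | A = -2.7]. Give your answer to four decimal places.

E[B | A=x] = μ_B + ρ(σ_B/σ_A)(x − μ_A) for jointly normal variables.
E[B | A=-2.7] = 2.8 + (0.45)·(3.1/3.5)·(-2.7 − (-2.6)) = 2.8 + (0.39857)·(-0.1) = 2.7601.

2.7601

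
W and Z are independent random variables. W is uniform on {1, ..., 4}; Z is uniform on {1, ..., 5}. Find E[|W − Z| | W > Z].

P(W > Z) = 3/10.
Summing |W−Z|·P(x,y) over outcomes with W > Z gives 1/2.
E[|W − Z| | W > Z] = (1/2) / (3/10) = 5/3.

5/3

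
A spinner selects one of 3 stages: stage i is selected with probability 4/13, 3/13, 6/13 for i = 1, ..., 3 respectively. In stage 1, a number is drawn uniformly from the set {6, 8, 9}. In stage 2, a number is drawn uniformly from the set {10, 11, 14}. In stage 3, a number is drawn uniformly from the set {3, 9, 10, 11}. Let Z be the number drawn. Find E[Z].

691/78

E[Z | stage 1] = (6+8+9)/3 = 23/3.
E[Z | stage 2] = (10+11+14)/3 = 35/3.
E[Z | stage 3] = (3+9+10+11)/4 = 33/4.
E[Z] = (4/13)·(23/3) + (3/13)·(35/3) + (6/13)·(33/4) = 691/78.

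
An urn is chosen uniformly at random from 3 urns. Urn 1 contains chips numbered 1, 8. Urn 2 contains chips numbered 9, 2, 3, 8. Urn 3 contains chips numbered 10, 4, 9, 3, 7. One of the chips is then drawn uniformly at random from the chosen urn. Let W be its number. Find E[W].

83/15

E[W | urn 1] = (1+8)/2 = 9/2.
E[W | urn 2] = (9+2+3+8)/4 = 11/2.
E[W | urn 3] = (10+4+9+3+7)/5 = 33/5.
E[W] = (1/3)·(9/2) + (1/3)·(11/2) + (1/3)·(33/5) = 83/15.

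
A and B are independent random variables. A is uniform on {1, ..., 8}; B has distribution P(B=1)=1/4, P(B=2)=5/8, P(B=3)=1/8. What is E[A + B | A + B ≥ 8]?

9

P(A + B ≥ 8) = 23/64.
Summing (A+B)·P(x,y) over outcomes with A + B ≥ 8 gives 207/64.
E[A + B | A + B ≥ 8] = (207/64) / (23/64) = 9.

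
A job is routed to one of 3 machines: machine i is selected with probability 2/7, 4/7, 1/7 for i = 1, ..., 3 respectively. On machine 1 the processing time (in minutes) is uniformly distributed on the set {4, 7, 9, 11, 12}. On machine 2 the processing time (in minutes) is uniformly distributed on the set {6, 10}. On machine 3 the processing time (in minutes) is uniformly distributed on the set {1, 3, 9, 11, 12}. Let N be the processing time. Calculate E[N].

E[N | machine 1] = (4+7+9+11+12)/5 = 43/5.
E[N | machine 2] = (6+10)/2 = 8.
E[N | machine 3] = (1+3+9+11+12)/5 = 36/5.
E[N] = (2/7)·(43/5) + (4/7)·(8) + (1/7)·(36/5) = 282/35.

282/35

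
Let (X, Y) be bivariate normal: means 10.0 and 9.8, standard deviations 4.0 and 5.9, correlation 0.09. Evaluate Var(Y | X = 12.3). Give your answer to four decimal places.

Var(Y | X=x) = (1 − ρ²)·σ_Y².
Var(Y | X=12.3) = (5.9)²·(1 − (0.09)²) = 34.81·0.9919 = 34.5280.

34.5280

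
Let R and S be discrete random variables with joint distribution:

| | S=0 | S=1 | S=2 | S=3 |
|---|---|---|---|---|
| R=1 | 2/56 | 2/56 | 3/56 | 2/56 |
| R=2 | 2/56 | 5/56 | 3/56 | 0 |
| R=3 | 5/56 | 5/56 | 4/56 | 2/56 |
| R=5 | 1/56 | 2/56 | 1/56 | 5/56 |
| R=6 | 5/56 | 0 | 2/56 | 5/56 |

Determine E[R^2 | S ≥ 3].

P(S ≥ 3) = 1/4.
Σ R^2·P over the event = 1·(2/56) + 9·(2/56) + 25·(5/56) + 36·(5/56) = 325/56.
E[R^2 | S ≥ 3] = (325/56) / (1/4) = 325/14.

325/14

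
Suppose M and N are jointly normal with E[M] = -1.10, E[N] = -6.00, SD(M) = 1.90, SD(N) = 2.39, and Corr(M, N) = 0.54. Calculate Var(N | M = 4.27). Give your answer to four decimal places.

The conditional variance in a bivariate normal is σ_N²(1 − ρ²), independent of x.
Var(N | M=4.27) = (2.39)²·(1 − (0.54)²) = 5.7121·0.7084 = 4.0465.

4.0465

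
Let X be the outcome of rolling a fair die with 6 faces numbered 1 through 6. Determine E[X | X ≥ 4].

Given X ≥ 4, X is equally likely to be any of {4, 5, 6}.
E[X | X ≥ 4] = (4 + 5 + 6) / 3 = 5.

5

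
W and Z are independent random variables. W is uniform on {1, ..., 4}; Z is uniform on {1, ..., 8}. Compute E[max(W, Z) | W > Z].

P(W > Z) = 3/16.
Summing max(W,Z)·P(x,y) over outcomes with W > Z gives 5/8.
E[max(W, Z) | W > Z] = (5/8) / (3/16) = 10/3.

10/3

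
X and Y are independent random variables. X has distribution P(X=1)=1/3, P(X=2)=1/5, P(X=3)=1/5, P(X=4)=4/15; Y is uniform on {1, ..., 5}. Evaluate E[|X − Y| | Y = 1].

7/5

P(Y = 1) = 1/5.
Summing |X−Y|·P(x,y) over outcomes with Y = 1 gives 7/25.
E[|X − Y| | Y = 1] = (7/25) / (1/5) = 7/5.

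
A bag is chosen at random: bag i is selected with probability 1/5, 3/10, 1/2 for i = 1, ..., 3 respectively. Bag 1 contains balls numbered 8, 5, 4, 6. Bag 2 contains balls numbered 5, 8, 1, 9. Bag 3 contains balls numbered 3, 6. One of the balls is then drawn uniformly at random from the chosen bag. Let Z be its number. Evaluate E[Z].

41/8

E[Z | bag 1] = (8+5+4+6)/4 = 23/4.
E[Z | bag 2] = (5+8+1+9)/4 = 23/4.
E[Z | bag 3] = (3+6)/2 = 9/2.
E[Z] = (1/5)·(23/4) + (3/10)·(23/4) + (1/2)·(9/2) = 41/8.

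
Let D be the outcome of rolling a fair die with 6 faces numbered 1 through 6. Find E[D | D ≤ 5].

3

Given D ≤ 5, D is equally likely to be any of {1, 2, 3, 4, 5}.
E[D | D ≤ 5] = (1 + 2 + 3 + 4 + 5) / 5 = 3.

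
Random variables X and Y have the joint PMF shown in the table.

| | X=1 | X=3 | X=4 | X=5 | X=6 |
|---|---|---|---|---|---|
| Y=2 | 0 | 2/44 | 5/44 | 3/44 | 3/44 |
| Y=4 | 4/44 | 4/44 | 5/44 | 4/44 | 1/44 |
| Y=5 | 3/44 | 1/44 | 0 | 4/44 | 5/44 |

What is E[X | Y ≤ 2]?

P(Y ≤ 2) = 13/44.
Σ X·P over the event = 3·(2/44) + 4·(5/44) + 5·(3/44) + 6·(3/44) = 59/44.
E[X | Y ≤ 2] = (59/44) / (13/44) = 59/13.

59/13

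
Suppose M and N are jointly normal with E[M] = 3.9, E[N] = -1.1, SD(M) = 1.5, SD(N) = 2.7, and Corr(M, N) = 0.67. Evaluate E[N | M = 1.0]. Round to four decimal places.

For a bivariate normal, E[N | M=x] = μ_N + ρ·(σ_N/σ_M)·(x − μ_M).
E[N | M=1.0] = -1.1 + (0.67)·(2.7/1.5)·(1.0 − (3.9)) = -1.1 + (1.206)·(-2.9) = -4.5974.

-4.5974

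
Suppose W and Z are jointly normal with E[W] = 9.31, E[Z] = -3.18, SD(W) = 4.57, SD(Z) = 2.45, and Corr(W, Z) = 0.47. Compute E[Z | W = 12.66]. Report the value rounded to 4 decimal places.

-2.3359

For a bivariate normal, E[Z | W=x] = μ_Z + ρ·(σ_Z/σ_W)·(x − μ_W).
E[Z | W=12.66] = -3.18 + (0.47)·(2.45/4.57)·(12.66 − (9.31)) = -3.18 + (0.25197)·(3.35) = -2.3359.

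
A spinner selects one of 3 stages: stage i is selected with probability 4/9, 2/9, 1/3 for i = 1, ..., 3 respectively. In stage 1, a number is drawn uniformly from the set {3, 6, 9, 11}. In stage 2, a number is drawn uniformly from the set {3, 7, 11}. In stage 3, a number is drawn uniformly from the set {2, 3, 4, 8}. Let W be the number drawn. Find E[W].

E[W | stage 1] = (3+6+9+11)/4 = 29/4.
E[W | stage 2] = (3+7+11)/3 = 7.
E[W | stage 3] = (2+3+4+8)/4 = 17/4.
E[W] = (4/9)·(29/4) + (2/9)·(7) + (1/3)·(17/4) = 223/36.

223/36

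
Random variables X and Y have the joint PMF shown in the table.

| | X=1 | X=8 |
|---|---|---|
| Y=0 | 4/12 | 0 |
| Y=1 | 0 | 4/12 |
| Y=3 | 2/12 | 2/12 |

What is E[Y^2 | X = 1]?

P(X = 1) = 1/2.
Σ Y^2·P over the event = 0·(4/12) + 9·(2/12) = 3/2.
E[Y^2 | X = 1] = (3/2) / (1/2) = 3.

3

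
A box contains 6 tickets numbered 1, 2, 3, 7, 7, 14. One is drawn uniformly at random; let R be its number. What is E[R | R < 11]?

P(R < 11) = 5/6.
Σ over the event: 1·1/6 + 2·1/6 + 3·1/6 + 7·1/3 = 10/3.
E[R | R < 11] = (10/3) / (5/6) = 4.

4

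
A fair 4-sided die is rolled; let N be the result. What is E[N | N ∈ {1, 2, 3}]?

2

P(N ∈ {1, 2, 3}) = 3/4.
Σ over the event: 1·1/4 + 2·1/4 + 3·1/4 = 3/2.
E[N | N ∈ {1, 2, 3}] = (3/2) / (3/4) = 2.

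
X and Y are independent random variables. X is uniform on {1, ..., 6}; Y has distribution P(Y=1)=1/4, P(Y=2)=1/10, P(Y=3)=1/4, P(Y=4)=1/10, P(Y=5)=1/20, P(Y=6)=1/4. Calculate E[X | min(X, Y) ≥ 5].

P(min(X, Y) ≥ 5) = 1/10.
Summing X·P(x,y) over outcomes with min(X, Y) ≥ 5 gives 11/20.
E[X | min(X, Y) ≥ 5] = (11/20) / (1/10) = 11/2.

11/2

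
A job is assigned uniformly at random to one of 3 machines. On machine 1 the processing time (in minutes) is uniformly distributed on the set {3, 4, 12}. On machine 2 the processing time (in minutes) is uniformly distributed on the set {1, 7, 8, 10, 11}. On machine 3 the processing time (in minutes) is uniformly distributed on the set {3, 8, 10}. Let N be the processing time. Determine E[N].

E[N | machine 1] = (3+4+12)/3 = 19/3.
E[N | machine 2] = (1+7+8+10+11)/5 = 37/5.
E[N | machine 3] = (3+8+10)/3 = 7.
By the law of total expectation,
E[N] = (1/3)·(19/3) + (1/3)·(37/5) + (1/3)·(7) = 311/45.

311/45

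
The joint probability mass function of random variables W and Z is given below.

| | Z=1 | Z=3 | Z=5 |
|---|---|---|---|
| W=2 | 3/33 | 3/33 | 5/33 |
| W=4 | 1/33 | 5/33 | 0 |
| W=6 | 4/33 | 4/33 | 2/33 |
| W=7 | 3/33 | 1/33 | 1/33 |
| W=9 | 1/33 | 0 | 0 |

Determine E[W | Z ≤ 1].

P(Z ≤ 1) = 4/11.
Σ W·P over the event = 2·(3/33) + 4·(1/33) + 6·(4/33) + 7·(3/33) + 9·(1/33) = 64/33.
E[W | Z ≤ 1] = (64/33) / (4/11) = 16/3.

16/3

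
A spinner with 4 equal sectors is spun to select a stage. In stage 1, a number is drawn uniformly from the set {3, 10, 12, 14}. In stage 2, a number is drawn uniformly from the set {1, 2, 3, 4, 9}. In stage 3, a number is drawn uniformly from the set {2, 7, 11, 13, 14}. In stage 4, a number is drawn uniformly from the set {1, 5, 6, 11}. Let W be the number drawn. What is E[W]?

E[W | stage 1] = (3+10+12+14)/4 = 39/4.
E[W | stage 2] = (1+2+3+4+9)/5 = 19/5.
E[W | stage 3] = (2+7+11+13+14)/5 = 47/5.
E[W | stage 4] = (1+5+6+11)/4 = 23/4.
E[W] = (1/4)·(39/4) + (1/4)·(19/5) + (1/4)·(47/5) + (1/4)·(23/4) = 287/40.

287/40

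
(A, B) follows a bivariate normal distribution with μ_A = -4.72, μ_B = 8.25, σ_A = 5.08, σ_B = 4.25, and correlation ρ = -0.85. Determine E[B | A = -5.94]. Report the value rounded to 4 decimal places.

9.1176

E[B | A=x] = μ_B + ρ(σ_B/σ_A)(x − μ_A) for jointly normal variables.
E[B | A=-5.94] = 8.25 + (-0.85)·(4.25/5.08)·(-5.94 − (-4.72)) = 8.25 + (-0.71112)·(-1.22) = 9.1176.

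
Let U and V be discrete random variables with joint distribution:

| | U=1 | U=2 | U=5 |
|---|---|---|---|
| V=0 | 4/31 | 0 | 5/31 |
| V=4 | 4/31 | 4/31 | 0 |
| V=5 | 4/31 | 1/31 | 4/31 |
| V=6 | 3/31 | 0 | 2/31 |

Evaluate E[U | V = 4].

3/2

P(V = 4) = 8/31.
Σ U·P over the event = 1·(4/31) + 2·(4/31) = 12/31.
E[U | V = 4] = (12/31) / (8/31) = 3/2.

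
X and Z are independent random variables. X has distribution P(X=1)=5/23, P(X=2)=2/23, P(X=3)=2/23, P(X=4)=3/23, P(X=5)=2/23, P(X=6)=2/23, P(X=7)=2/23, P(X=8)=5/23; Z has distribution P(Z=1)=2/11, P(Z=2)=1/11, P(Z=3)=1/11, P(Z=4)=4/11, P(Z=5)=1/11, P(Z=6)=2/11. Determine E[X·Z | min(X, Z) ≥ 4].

P(min(X, Z) ≥ 4) = 98/253.
Summing XZ·P(x,y) over outcomes with min(X, Z) ≥ 4 gives 264/23.
E[X·Z | min(X, Z) ≥ 4] = (264/23) / (98/253) = 1452/49.

1452/49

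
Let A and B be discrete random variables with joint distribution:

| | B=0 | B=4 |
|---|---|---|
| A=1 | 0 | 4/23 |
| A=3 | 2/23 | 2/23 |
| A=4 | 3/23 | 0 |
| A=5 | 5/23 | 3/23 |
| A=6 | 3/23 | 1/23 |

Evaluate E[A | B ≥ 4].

31/10

P(B ≥ 4) = 10/23.
Σ A·P over the event = 1·(4/23) + 3·(2/23) + 5·(3/23) + 6·(1/23) = 31/23.
E[A | B ≥ 4] = (31/23) / (10/23) = 31/10.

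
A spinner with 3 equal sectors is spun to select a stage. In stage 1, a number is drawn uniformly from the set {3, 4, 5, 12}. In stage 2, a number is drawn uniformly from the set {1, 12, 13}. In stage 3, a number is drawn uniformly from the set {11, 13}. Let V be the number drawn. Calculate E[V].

E[V | stage 1] = (3+4+5+12)/4 = 6.
E[V | stage 2] = (1+12+13)/3 = 26/3.
E[V | stage 3] = (11+13)/2 = 12.
By the law of total expectation,
E[V] = (1/3)·(6) + (1/3)·(26/3) + (1/3)·(12) = 80/9.

80/9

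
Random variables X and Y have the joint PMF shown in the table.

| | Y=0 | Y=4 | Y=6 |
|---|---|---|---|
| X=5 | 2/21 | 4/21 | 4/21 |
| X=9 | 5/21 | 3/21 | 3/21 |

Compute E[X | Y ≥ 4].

47/7

P(Y ≥ 4) = 2/3.
Σ X·P over the event = 5·(4/21) + 5·(4/21) + 9·(3/21) + 9·(3/21) = 94/21.
E[X | Y ≥ 4] = (94/21) / (2/3) = 47/7.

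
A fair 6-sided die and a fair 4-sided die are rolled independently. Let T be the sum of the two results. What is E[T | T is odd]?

P(T is odd) = 1/2.
Σ over the event: 3·1/12 + 5·1/6 + 7·1/6 + 9·1/12 = 3.
E[T | T is odd] = (3) / (1/2) = 6.

6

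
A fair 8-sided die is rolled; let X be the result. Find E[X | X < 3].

3/2

Given X < 3, X is equally likely to be any of {1, 2}.
E[X | X < 3] = (1 + 2) / 2 = 3/2.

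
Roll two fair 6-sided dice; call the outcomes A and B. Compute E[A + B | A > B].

P(A > B) = 5/12.
Summing (A+B)·P(x,y) over outcomes with A > B gives 35/12.
E[A + B | A > B] = (35/12) / (5/12) = 7.

7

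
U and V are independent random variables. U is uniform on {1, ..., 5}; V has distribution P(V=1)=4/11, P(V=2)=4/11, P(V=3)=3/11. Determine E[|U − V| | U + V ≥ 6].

15/7

P(U + V ≥ 6) = 21/55.
Summing |U−V|·P(x,y) over outcomes with U + V ≥ 6 gives 9/11.
E[|U − V| | U + V ≥ 6] = (9/11) / (21/55) = 15/7.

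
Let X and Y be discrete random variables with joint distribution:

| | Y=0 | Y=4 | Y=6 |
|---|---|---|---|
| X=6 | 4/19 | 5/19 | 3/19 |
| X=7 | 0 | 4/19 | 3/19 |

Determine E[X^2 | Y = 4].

376/9

P(Y = 4) = 9/19.
Σ X^2·P over the event = 36·(5/19) + 49·(4/19) = 376/19.
E[X^2 | Y = 4] = (376/19) / (9/19) = 376/9.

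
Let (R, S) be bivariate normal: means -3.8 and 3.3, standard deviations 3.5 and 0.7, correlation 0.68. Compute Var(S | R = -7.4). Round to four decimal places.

0.2634

For a bivariate normal, Var(S | R=x) = σ_S²(1 − ρ²).
Var(S | R=-7.4) = (0.7)²·(1 − (0.68)²) = 0.49·0.5376 = 0.2634.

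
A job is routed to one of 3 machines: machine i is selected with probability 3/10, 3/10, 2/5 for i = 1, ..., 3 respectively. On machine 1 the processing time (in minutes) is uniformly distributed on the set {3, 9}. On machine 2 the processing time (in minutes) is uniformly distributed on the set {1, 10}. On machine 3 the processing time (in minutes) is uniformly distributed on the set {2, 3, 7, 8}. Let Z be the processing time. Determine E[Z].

109/20

E[Z | machine 1] = (3+9)/2 = 6.
E[Z | machine 2] = (1+10)/2 = 11/2.
E[Z | machine 3] = (2+3+7+8)/4 = 5.
By the law of total expectation,
E[Z] = (3/10)·(6) + (3/10)·(11/2) + (2/5)·(5) = 109/20.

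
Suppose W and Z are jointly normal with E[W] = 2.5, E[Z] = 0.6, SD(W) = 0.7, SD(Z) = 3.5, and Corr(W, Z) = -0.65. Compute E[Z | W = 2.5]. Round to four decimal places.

E[Z | W=x] = μ_Z + ρ(σ_Z/σ_W)(x − μ_W) for jointly normal variables.
E[Z | W=2.5] = 0.6 + (-0.65)·(3.5/0.7)·(2.5 − (2.5)) = 0.6 + (-3.25)·(0) = 0.6000.

0.6000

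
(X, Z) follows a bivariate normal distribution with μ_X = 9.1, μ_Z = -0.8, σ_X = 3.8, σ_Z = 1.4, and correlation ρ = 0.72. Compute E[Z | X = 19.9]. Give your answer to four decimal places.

The regression of Z on X has slope ρ·σ_Z/σ_X and passes through (μ_X, μ_Z).
E[Z | X=19.9] = -0.8 + (0.72)·(1.4/3.8)·(19.9 − (9.1)) = -0.8 + (0.26526)·(10.8) = 2.0648.

2.0648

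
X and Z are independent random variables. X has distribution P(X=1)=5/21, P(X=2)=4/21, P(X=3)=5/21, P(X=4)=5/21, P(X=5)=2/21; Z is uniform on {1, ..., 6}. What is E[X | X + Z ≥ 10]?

40/9

P(X + Z ≥ 10) = 1/14.
Summing X·P(x,y) over outcomes with X + Z ≥ 10 gives 20/63.
E[X | X + Z ≥ 10] = (20/63) / (1/14) = 40/9.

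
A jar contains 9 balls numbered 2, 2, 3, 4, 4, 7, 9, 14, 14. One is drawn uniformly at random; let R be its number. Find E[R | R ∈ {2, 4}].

3

P(R ∈ {2, 4}) = 4/9.
Σ over the event: 2·2/9 + 4·2/9 = 4/3.
E[R | R ∈ {2, 4}] = (4/3) / (4/9) = 3.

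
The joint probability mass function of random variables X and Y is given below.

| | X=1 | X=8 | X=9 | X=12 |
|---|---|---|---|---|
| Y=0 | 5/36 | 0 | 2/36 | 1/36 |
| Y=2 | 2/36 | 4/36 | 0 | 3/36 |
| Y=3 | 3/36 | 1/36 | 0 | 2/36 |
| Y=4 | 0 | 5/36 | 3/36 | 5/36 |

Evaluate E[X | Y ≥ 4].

P(Y ≥ 4) = 13/36.
Σ X·P over the event = 8·(5/36) + 9·(3/36) + 12·(5/36) = 127/36.
E[X | Y ≥ 4] = (127/36) / (13/36) = 127/13.

127/13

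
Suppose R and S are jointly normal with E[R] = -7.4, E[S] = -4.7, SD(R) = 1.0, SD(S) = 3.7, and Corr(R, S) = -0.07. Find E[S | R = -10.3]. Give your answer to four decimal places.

-3.9489

E[S | R=x] = μ_S + ρ(σ_S/σ_R)(x − μ_R) for jointly normal variables.
E[S | R=-10.3] = -4.7 + (-0.07)·(3.7/1.0)·(-10.3 − (-7.4)) = -4.7 + (-0.259)·(-2.9) = -3.9489.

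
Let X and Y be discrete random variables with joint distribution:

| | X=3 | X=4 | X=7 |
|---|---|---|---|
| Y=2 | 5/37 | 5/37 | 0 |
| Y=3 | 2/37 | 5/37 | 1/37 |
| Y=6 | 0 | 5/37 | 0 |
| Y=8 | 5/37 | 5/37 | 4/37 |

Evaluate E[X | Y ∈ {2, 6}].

P(Y ∈ {2, 6}) = 15/37.
Σ X·P over the event = 3·(5/37) + 4·(5/37) + 4·(5/37) = 55/37.
E[X | Y ∈ {2, 6}] = (55/37) / (15/37) = 11/3.

11/3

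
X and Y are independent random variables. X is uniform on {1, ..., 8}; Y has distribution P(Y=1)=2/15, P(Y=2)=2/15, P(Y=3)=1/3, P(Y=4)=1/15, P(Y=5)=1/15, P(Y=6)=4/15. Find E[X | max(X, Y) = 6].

30/7

P(max(X, Y) = 6) = 7/24.
Summing X·P(x,y) over outcomes with max(X, Y) = 6 gives 5/4.
E[X | max(X, Y) = 6] = (5/4) / (7/24) = 30/7.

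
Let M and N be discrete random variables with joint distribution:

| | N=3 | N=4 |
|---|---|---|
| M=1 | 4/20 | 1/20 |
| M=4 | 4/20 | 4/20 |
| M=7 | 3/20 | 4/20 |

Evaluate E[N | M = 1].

16/5

P(M = 1) = 1/4.
Σ N·P over the event = 3·(4/20) + 4·(1/20) = 4/5.
E[N | M = 1] = (4/5) / (1/4) = 16/5.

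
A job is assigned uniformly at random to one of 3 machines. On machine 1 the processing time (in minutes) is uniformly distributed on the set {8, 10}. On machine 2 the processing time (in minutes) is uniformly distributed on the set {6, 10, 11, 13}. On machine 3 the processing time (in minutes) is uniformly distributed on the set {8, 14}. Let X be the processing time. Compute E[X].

E[X | machine 1] = (8+10)/2 = 9.
E[X | machine 2] = (6+10+11+13)/4 = 10.
E[X | machine 3] = (8+14)/2 = 11.
By the law of total expectation,
E[X] = (1/3)·(9) + (1/3)·(10) + (1/3)·(11) = 10.

10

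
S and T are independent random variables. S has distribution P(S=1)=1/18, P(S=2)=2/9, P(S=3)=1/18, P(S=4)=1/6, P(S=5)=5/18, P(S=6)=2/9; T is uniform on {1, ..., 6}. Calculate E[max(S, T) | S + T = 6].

61/14

P(S + T = 6) = 7/54.
Summing max(S,T)·P(x,y) over outcomes with S + T = 6 gives 61/108.
E[max(S, T) | S + T = 6] = (61/108) / (7/54) = 61/14.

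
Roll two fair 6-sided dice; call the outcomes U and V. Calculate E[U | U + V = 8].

4

Outcomes with U + V = 8: (2,6), (3,5), (4,4), (5,3), (6,2), each with probability 1/36.
E[U | U + V = 8] = (2 + 3 + 4 + 5 + 6) / 5 = 4.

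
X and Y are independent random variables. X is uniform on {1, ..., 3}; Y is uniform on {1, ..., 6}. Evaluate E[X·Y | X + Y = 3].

Outcomes with X + Y = 3: (1,2), (2,1), each with probability 1/18.
E[X·Y | X + Y = 3] = (2 + 2) / 2 = 2.

2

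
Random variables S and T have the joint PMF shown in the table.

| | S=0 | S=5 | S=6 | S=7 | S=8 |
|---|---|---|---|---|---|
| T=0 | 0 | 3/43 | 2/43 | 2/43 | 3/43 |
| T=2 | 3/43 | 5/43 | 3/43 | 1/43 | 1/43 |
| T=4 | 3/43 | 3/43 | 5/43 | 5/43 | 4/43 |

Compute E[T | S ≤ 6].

22/9

P(S ≤ 6) = 27/43.
Summing T·P(S=x,T=y) over the conditioning event gives 66/43.
E[T | S ≤ 6] = (66/43) / (27/43) = 22/9.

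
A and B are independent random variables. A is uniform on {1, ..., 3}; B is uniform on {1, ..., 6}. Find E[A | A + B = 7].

2

P(A + B = 7) = 1/6.
Summing A·P(x,y) over outcomes with A + B = 7 gives 1/3.
E[A | A + B = 7] = (1/3) / (1/6) = 2.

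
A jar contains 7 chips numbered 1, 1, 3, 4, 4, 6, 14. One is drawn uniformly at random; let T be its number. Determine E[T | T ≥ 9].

P(T ≥ 9) = 1/7.
Σ over the event: 14·1/7 = 2.
E[T | T ≥ 9] = (2) / (1/7) = 14.

14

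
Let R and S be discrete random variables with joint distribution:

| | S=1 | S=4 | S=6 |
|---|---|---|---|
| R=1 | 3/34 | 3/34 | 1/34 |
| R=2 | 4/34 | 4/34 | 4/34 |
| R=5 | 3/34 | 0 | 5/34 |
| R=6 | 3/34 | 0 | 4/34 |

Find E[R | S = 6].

P(S = 6) = 7/17.
Σ R·P over the event = 1·(1/34) + 2·(4/34) + 5·(5/34) + 6·(4/34) = 29/17.
E[R | S = 6] = (29/17) / (7/17) = 29/7.

29/7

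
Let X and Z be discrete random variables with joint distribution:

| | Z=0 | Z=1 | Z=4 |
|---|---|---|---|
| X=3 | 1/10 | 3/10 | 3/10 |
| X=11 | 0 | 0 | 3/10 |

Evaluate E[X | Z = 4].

7

P(Z = 4) = 3/5.
Σ X·P over the event = 3·(3/10) + 11·(3/10) = 21/5.
E[X | Z = 4] = (21/5) / (3/5) = 7.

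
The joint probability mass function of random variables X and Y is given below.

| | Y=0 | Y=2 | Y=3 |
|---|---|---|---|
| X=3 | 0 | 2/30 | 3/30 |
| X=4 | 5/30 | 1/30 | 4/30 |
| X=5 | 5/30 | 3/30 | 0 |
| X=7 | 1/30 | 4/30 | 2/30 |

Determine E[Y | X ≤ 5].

33/23

P(X ≤ 5) = 23/30.
Summing Y·P(X=x,Y=y) over the conditioning event gives 11/10.
E[Y | X ≤ 5] = (11/10) / (23/30) = 33/23.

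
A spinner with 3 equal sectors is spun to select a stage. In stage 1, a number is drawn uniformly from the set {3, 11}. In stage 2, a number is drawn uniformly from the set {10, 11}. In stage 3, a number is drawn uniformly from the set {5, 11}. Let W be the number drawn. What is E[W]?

17/2

E[W | stage 1] = (3+11)/2 = 7.
E[W | stage 2] = (10+11)/2 = 21/2.
E[W | stage 3] = (5+11)/2 = 8.
By the law of total expectation,
E[W] = (1/3)·(7) + (1/3)·(21/2) + (1/3)·(8) = 17/2.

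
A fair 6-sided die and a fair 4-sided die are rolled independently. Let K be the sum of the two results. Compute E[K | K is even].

6

P(K is even) = 1/2.
Σ over the event: 2·1/24 + 4·1/8 + 6·1/6 + 8·1/8 + 10·1/24 = 3.
E[K | K is even] = (3) / (1/2) = 6.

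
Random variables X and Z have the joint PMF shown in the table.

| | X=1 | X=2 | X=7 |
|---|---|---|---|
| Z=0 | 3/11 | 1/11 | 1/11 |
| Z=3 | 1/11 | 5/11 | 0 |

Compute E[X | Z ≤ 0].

P(Z ≤ 0) = 5/11.
Σ X·P over the event = 1·(3/11) + 2·(1/11) + 7·(1/11) = 12/11.
E[X | Z ≤ 0] = (12/11) / (5/11) = 12/5.

12/5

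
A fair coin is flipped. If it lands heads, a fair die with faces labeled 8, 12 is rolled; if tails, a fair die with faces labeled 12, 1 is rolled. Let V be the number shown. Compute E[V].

33/4

E[V | heads] = (8+12)/2 = 10.
E[V | tails] = (12+1)/2 = 13/2.
By the law of total expectation,
E[V] = (1/2)·(10) + (1/2)·(13/2) = 33/4.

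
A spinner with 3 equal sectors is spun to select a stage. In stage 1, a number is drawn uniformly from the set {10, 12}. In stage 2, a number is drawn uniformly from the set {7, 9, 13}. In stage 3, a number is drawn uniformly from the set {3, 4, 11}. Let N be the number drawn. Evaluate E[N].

E[N | stage 1] = (10+12)/2 = 11.
E[N | stage 2] = (7+9+13)/3 = 29/3.
E[N | stage 3] = (3+4+11)/3 = 6.
E[N] = (1/3)·(11) + (1/3)·(29/3) + (1/3)·(6) = 80/9.

80/9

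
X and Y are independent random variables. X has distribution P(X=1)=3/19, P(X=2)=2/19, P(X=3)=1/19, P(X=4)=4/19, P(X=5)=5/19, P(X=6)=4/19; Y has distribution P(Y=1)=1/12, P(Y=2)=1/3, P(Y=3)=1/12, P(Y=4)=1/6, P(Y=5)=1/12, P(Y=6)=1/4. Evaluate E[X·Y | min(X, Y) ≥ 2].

189/11

P(min(X, Y) ≥ 2) = 44/57.
Summing XY·P(x,y) over outcomes with min(X, Y) ≥ 2 gives 252/19.
E[X·Y | min(X, Y) ≥ 2] = (252/19) / (44/57) = 189/11.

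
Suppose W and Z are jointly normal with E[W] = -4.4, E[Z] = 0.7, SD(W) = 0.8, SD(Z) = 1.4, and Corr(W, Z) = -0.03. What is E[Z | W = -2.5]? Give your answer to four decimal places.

0.6003

E[Z | W=x] = μ_Z + ρ(σ_Z/σ_W)(x − μ_W) for jointly normal variables.
E[Z | W=-2.5] = 0.7 + (-0.03)·(1.4/0.8)·(-2.5 − (-4.4)) = 0.7 + (-0.0525)·(1.9) = 0.6003.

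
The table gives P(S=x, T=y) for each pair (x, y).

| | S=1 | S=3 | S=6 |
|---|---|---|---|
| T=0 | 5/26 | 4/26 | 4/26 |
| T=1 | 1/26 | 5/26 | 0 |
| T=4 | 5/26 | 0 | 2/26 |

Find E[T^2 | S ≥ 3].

P(S ≥ 3) = 15/26.
Summing T^2·P(S=x,T=y) over the conditioning event gives 37/26.
E[T^2 | S ≥ 3] = (37/26) / (15/26) = 37/15.

37/15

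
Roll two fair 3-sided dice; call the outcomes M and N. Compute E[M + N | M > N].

4

Outcomes with M > N: (2,1), (3,1), (3,2), each with probability 1/9.
E[M + N | M > N] = (3 + 4 + 5) / 3 = 4.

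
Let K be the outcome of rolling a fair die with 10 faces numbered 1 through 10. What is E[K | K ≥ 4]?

Given K ≥ 4, K is equally likely to be any of {4, 5, 6, 7, 8, 9, 10}.
E[K | K ≥ 4] = (4 + 5 + 6 + 7 + 8 + 9 + 10) / 7 = 7.

7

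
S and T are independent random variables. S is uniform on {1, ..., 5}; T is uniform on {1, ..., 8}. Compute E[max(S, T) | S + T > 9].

7

P(S + T > 9) = 1/4.
Summing max(S,T)·P(x,y) over outcomes with S + T > 9 gives 7/4.
E[max(S, T) | S + T > 9] = (7/4) / (1/4) = 7.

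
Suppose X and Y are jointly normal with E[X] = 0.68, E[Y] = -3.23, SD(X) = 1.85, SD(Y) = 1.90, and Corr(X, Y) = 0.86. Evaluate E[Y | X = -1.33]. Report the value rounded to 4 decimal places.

For a bivariate normal, E[Y | X=x] = μ_Y + ρ·(σ_Y/σ_X)·(x − μ_X).
E[Y | X=-1.33] = -3.23 + (0.86)·(1.90/1.85)·(-1.33 − (0.68)) = -3.23 + (0.88324)·(-2.01) = -5.0053.

-5.0053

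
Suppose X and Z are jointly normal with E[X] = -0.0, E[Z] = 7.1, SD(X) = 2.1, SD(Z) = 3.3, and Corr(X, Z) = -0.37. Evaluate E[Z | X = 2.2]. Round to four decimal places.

E[Z | X=x] = μ_Z + ρ(σ_Z/σ_X)(x − μ_X) for jointly normal variables.
E[Z | X=2.2] = 7.1 + (-0.37)·(3.3/2.1)·(2.2 − (-0.0)) = 7.1 + (-0.58143)·(2.2) = 5.8209.

5.8209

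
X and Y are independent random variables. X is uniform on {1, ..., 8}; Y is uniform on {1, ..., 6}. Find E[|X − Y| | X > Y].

P(X > Y) = 9/16.
Summing |X−Y|·P(x,y) over outcomes with X > Y gives 83/48.
E[|X − Y| | X > Y] = (83/48) / (9/16) = 83/27.

83/27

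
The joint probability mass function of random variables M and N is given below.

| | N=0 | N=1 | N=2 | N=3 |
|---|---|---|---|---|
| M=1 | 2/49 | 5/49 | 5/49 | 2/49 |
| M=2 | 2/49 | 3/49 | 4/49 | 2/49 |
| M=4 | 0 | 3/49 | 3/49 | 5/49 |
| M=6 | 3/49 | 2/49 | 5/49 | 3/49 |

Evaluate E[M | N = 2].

P(N = 2) = 17/49.
Summing M·P(M=x,N=y) over the conditioning event gives 55/49.
E[M | N = 2] = (55/49) / (17/49) = 55/17.

55/17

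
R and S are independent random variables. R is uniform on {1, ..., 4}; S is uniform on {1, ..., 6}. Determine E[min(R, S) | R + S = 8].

P(R + S = 8) = 1/8.
Summing min(R,S)·P(x,y) over outcomes with R + S = 8 gives 3/8.
E[min(R, S) | R + S = 8] = (3/8) / (1/8) = 3.

3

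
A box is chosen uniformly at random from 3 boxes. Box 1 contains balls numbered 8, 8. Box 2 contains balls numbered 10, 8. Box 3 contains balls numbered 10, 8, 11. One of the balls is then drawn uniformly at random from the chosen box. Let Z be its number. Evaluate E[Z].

E[Z | box 1] = (8+8)/2 = 8.
E[Z | box 2] = (10+8)/2 = 9.
E[Z | box 3] = (10+8+11)/3 = 29/3.
By the law of total expectation,
E[Z] = (1/3)·(8) + (1/3)·(9) + (1/3)·(29/3) = 80/9.

80/9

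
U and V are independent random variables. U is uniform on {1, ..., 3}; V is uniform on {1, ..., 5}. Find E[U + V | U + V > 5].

P(U + V > 5) = 2/5.
Summing (U+V)·P(x,y) over outcomes with U + V > 5 gives 8/3.
E[U + V | U + V > 5] = (8/3) / (2/5) = 20/3.

20/3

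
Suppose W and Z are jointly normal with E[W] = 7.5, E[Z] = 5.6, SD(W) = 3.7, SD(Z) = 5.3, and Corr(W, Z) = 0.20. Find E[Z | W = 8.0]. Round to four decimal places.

5.7432

For a bivariate normal, E[Z | W=x] = μ_Z + ρ·(σ_Z/σ_W)·(x − μ_W).
E[Z | W=8.0] = 5.6 + (0.20)·(5.3/3.7)·(8.0 − (7.5)) = 5.6 + (0.28649)·(0.5) = 5.7432.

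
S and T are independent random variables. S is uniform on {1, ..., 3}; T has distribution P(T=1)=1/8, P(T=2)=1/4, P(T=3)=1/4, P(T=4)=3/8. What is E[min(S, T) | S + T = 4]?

P(S + T = 4) = 5/24.
Summing min(S,T)·P(x,y) over outcomes with S + T = 4 gives 7/24.
E[min(S, T) | S + T = 4] = (7/24) / (5/24) = 7/5.

7/5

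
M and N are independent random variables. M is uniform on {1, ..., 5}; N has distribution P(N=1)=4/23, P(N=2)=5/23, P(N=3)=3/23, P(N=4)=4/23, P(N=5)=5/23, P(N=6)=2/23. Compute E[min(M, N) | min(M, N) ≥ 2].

P(min(M, N) ≥ 2) = 76/115.
Summing min(M,N)·P(x,y) over outcomes with min(M, N) ≥ 2 gives 223/115.
E[min(M, N) | min(M, N) ≥ 2] = (223/115) / (76/115) = 223/76.

223/76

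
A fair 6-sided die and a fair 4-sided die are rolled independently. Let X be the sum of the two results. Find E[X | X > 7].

26/3

P(X > 7) = 1/4.
Σ over the event: 8·1/8 + 9·1/12 + 10·1/24 = 13/6.
E[X | X > 7] = (13/6) / (1/4) = 26/3.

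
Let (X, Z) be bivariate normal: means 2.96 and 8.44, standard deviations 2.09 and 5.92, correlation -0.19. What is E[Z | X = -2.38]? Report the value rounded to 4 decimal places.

11.3139

The regression of Z on X has slope ρ·σ_Z/σ_X and passes through (μ_X, μ_Z).
E[Z | X=-2.38] = 8.44 + (-0.19)·(5.92/2.09)·(-2.38 − (2.96)) = 8.44 + (-0.53818)·(-5.34) = 11.3139.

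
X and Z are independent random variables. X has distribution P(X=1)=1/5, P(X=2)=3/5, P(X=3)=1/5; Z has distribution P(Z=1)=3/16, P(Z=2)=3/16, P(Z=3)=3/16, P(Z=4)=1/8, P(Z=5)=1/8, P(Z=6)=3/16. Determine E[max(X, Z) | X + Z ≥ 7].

138/25

P(X + Z ≥ 7) = 5/16.
Summing max(X,Z)·P(x,y) over outcomes with X + Z ≥ 7 gives 69/40.
E[max(X, Z) | X + Z ≥ 7] = (69/40) / (5/16) = 138/25.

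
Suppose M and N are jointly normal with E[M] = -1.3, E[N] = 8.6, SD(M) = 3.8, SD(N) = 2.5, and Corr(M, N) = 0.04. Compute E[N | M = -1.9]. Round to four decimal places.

The regression of N on M has slope ρ·σ_N/σ_M and passes through (μ_M, μ_N).
E[N | M=-1.9] = 8.6 + (0.04)·(2.5/3.8)·(-1.9 − (-1.3)) = 8.6 + (0.026316)·(-0.6) = 8.5842.

8.5842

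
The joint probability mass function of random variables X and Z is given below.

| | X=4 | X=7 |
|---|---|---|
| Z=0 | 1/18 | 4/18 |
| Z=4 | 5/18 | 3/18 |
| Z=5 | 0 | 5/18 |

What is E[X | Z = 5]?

7

P(Z = 5) = 5/18.
Σ X·P over the event = 7·(5/18) = 35/18.
E[X | Z = 5] = (35/18) / (5/18) = 7.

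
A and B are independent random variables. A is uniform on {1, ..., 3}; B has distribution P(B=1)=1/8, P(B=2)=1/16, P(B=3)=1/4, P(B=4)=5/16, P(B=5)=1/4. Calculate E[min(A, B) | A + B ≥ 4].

84/43

P(A + B ≥ 4) = 43/48.
Summing min(A,B)·P(x,y) over outcomes with A + B ≥ 4 gives 7/4.
E[min(A, B) | A + B ≥ 4] = (7/4) / (43/48) = 84/43.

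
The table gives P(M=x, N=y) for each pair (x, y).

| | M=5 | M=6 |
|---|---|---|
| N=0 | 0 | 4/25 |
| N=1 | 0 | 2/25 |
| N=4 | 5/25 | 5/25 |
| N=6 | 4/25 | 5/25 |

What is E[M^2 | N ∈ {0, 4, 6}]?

P(N ∈ {0, 4, 6}) = 23/25.
Σ M^2·P over the event = 25·(5/25) + 25·(4/25) + 36·(4/25) + 36·(5/25) + 36·(5/25) = 729/25.
E[M^2 | N ∈ {0, 4, 6}] = (729/25) / (23/25) = 729/23.

729/23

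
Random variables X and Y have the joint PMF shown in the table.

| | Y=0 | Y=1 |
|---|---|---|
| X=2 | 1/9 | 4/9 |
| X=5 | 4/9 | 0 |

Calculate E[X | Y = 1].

2

P(Y = 1) = 4/9.
Summing X·P(X=x,Y=y) over the conditioning event gives 8/9.
E[X | Y = 1] = (8/9) / (4/9) = 2.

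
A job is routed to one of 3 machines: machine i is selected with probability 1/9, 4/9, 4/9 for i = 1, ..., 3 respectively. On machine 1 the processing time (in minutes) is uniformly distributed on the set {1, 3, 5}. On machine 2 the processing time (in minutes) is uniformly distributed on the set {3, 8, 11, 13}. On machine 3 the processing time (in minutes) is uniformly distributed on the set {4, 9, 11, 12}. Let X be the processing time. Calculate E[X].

E[X | machine 1] = (1+3+5)/3 = 3.
E[X | machine 2] = (3+8+11+13)/4 = 35/4.
E[X | machine 3] = (4+9+11+12)/4 = 9.
E[X] = (1/9)·(3) + (4/9)·(35/4) + (4/9)·(9) = 74/9.

74/9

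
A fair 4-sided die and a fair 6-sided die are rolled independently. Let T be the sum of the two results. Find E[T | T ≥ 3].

P(T ≥ 3) = 23/24.
Σ over the event: 3·1/12 + 4·1/8 + 5·1/6 + 6·1/6 + 7·1/6 + 8·1/8 + 9·1/12 + 10·1/24 = 71/12.
E[T | T ≥ 3] = (71/12) / (23/24) = 142/23.

142/23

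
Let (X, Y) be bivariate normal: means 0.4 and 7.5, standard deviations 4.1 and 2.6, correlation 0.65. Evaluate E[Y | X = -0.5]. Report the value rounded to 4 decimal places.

The regression of Y on X has slope ρ·σ_Y/σ_X and passes through (μ_X, μ_Y).
E[Y | X=-0.5] = 7.5 + (0.65)·(2.6/4.1)·(-0.5 − (0.4)) = 7.5 + (0.4122)·(-0.9) = 7.1290.

7.1290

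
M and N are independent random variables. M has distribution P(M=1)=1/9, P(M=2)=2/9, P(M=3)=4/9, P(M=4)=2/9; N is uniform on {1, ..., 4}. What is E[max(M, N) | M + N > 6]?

4

P(M + N > 6) = 2/9.
Summing max(M,N)·P(x,y) over outcomes with M + N > 6 gives 8/9.
E[max(M, N) | M + N > 6] = (8/9) / (2/9) = 4.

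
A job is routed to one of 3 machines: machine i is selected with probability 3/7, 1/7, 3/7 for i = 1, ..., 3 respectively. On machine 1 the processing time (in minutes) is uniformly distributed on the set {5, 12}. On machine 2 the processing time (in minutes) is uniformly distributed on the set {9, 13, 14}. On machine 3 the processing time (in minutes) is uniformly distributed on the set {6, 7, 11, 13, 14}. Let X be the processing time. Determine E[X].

681/70

E[X | machine 1] = (5+12)/2 = 17/2.
E[X | machine 2] = (9+13+14)/3 = 12.
E[X | machine 3] = (6+7+11+13+14)/5 = 51/5.
E[X] = (3/7)·(17/2) + (1/7)·(12) + (3/7)·(51/5) = 681/70.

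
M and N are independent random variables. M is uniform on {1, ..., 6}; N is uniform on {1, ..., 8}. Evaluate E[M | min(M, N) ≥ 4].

P(min(M, N) ≥ 4) = 5/16.
Summing M·P(x,y) over outcomes with min(M, N) ≥ 4 gives 25/16.
E[M | min(M, N) ≥ 4] = (25/16) / (5/16) = 5.

5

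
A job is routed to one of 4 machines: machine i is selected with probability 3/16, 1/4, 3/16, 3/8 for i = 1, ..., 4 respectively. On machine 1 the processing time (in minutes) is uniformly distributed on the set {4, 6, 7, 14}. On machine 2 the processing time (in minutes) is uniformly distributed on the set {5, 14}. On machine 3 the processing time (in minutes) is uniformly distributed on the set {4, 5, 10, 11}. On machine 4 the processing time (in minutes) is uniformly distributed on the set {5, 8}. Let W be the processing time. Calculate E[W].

E[W | machine 1] = (4+6+7+14)/4 = 31/4.
E[W | machine 2] = (5+14)/2 = 19/2.
E[W | machine 3] = (4+5+10+11)/4 = 15/2.
E[W | machine 4] = (5+8)/2 = 13/2.
By the law of total expectation,
E[W] = (3/16)·(31/4) + (1/4)·(19/2) + (3/16)·(15/2) + (3/8)·(13/2) = 491/64.

491/64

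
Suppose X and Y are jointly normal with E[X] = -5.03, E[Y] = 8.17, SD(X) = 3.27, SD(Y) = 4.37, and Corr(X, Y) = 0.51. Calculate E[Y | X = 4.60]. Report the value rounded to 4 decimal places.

14.7334

For a bivariate normal, E[Y | X=x] = μ_Y + ρ·(σ_Y/σ_X)·(x − μ_X).
E[Y | X=4.60] = 8.17 + (0.51)·(4.37/3.27)·(4.60 − (-5.03)) = 8.17 + (0.68156)·(9.63) = 14.7334.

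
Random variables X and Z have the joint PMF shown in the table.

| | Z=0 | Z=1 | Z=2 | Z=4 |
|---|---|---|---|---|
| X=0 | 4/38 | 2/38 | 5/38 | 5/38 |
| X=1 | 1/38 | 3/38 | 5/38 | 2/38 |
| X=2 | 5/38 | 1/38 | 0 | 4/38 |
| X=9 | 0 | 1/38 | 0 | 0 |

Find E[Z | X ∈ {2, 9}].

18/11

P(X ∈ {2, 9}) = 11/38.
Σ Z·P over the event = 0·(5/38) + 1·(1/38) + 4·(4/38) + 1·(1/38) = 9/19.
E[Z | X ∈ {2, 9}] = (9/19) / (11/38) = 18/11.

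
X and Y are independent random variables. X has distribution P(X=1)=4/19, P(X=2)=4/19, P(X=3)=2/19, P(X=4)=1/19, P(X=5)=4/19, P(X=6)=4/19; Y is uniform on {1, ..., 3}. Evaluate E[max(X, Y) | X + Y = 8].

11/2

P(X + Y = 8) = 8/57.
Summing max(X,Y)·P(x,y) over outcomes with X + Y = 8 gives 44/57.
E[max(X, Y) | X + Y = 8] = (44/57) / (8/57) = 11/2.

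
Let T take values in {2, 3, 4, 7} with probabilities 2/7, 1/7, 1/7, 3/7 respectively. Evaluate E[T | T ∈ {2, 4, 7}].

P(T ∈ {2, 4, 7}) = 6/7.
Σ over the event: 2·2/7 + 4·1/7 + 7·3/7 = 29/7.
E[T | T ∈ {2, 4, 7}] = (29/7) / (6/7) = 29/6.

29/6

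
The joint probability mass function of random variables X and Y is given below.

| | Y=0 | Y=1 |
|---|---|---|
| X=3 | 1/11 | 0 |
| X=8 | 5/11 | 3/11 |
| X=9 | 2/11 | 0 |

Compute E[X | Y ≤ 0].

61/8

P(Y ≤ 0) = 8/11.
Σ X·P over the event = 3·(1/11) + 8·(5/11) + 9·(2/11) = 61/11.
E[X | Y ≤ 0] = (61/11) / (8/11) = 61/8.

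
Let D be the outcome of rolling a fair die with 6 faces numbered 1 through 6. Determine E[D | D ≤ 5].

3

Given D ≤ 5, D is equally likely to be any of {1, 2, 3, 4, 5}.
E[D | D ≤ 5] = (1 + 2 + 3 + 4 + 5) / 5 = 3.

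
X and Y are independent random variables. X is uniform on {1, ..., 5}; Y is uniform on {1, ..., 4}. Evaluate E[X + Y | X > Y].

6

Outcomes with X > Y: (2,1), (3,1), (3,2), (4,1), (4,2), (4,3), (5,1), (5,2), (5,3), (5,4), each with probability 1/20.
E[X + Y | X > Y] = (3 + 4 + 5 + 5 + 6 + 7 + 6 + 7 + 8 + 9) / 10 = 6.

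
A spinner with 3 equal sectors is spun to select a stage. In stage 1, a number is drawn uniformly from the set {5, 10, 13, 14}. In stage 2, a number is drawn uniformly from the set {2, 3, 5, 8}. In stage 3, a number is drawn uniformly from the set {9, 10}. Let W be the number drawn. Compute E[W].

49/6

E[W | stage 1] = (5+10+13+14)/4 = 21/2.
E[W | stage 2] = (2+3+5+8)/4 = 9/2.
E[W | stage 3] = (9+10)/2 = 19/2.
By the law of total expectation,
E[W] = (1/3)·(21/2) + (1/3)·(9/2) + (1/3)·(19/2) = 49/6.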